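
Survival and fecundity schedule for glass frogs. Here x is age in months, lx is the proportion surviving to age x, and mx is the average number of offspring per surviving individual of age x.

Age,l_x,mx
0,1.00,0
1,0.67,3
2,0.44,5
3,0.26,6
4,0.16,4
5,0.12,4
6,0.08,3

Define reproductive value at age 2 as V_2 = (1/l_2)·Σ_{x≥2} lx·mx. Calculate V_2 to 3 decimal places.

11.636

lx·mx for x ≥ 2: 2.2, 1.56, 0.64, 0.48, 0.24 → sum = 5.12
V_2 = 5.12 / l_2 = 5.12 / 0.44 = 11.636364… → 11.636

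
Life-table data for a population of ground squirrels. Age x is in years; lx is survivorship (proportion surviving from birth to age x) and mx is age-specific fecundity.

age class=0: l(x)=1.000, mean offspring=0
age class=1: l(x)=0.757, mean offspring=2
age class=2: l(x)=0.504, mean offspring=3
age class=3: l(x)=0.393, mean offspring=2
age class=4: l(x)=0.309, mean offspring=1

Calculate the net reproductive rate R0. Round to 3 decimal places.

4.121

lx·mx by age: 0, 1.514, 1.512, 0.786, 0.309
R0 = Σ lx·mx = 4.121 → 4.121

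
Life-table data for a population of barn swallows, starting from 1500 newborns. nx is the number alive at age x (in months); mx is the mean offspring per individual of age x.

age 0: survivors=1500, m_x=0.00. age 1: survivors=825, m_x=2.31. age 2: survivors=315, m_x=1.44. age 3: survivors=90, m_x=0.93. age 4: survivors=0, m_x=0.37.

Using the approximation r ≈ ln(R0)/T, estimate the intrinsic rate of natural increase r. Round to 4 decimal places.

0.3889

lx = nx/n0 = nx/1500: 1, 0.55, 0.21, 0.06, 0
R0 = Σ lx·mx = 0 + 1.2705 + 0.3024 + 0.0558 + 0 = 1.6287
Σ x·lx·mx = 2.0427; T = 2.0427/1.6287 = 1.25419…
r ≈ ln(R0)/T = ln(1.6287)/1.25419… = 0.388922… → 0.3889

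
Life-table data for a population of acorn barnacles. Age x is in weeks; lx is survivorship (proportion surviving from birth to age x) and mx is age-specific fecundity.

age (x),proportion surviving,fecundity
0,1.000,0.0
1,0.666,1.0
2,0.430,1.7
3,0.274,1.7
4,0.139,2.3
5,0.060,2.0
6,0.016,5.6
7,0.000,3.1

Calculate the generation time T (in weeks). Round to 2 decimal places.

lx·mx: 0, 0.666, 0.731, 0.4658, 0.3197, 0.12, 0.0896, 0 → R0 = 2.3921
x·lx·mx: 0, 0.666, 1.462, 1.3974, 1.2788, 0.6, 0.5376, 0 → Σ = 5.9418
T = 5.9418 / 2.3921 = 2.483926… → 2.48

2.48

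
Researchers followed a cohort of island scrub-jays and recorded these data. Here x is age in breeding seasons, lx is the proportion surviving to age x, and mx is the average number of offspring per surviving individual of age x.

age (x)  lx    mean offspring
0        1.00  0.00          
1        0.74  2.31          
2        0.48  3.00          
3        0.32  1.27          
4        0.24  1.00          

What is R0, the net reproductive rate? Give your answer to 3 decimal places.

lx·mx by age: 0, 1.7094, 1.44, 0.4064, 0.24
R0 = Σ lx·mx = 3.7958 → 3.796

3.796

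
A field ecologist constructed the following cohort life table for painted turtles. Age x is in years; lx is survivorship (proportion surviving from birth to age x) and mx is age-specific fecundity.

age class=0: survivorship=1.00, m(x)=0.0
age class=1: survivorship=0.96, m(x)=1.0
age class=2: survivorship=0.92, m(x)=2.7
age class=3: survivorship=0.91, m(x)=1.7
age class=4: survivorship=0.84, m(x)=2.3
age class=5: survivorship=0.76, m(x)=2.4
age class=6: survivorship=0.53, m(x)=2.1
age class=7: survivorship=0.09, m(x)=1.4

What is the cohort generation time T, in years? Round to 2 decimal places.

3.50

lx·mx: 0, 0.96, 2.484, 1.547, 1.932, 1.824, 1.113, 0.126 → R0 = 9.986
x·lx·mx: 0, 0.96, 4.968, 4.641, 7.728, 9.12, 6.678, 0.882 → Σ = 34.977
T = 34.977 / 9.986 = 3.502604… → 3.50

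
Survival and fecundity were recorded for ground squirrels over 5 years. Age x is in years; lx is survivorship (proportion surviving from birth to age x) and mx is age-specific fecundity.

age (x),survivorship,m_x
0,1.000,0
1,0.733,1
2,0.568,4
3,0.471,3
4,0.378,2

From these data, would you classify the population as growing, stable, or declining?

growing

R0 = Σ lx·mx = 0 + 0.733 + 2.272 + 1.413 + 0.756 = 5.174
R0 > 1, so the population is growing.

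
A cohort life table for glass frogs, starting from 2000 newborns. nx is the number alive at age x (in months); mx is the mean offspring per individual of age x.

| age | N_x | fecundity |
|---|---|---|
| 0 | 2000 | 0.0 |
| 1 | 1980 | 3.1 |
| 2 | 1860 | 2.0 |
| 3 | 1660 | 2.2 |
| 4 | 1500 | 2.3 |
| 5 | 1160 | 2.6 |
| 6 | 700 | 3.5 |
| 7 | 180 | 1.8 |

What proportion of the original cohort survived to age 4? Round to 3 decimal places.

l_4 = n_4/n_0 = 1500/2000 = 0.75 → 0.750

0.750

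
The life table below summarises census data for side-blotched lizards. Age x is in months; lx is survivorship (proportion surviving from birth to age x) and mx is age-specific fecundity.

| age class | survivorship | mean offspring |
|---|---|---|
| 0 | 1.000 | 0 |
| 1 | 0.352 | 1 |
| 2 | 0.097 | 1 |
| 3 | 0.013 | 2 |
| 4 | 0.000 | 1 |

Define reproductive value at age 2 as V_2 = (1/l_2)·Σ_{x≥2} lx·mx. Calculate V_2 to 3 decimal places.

1.268

lx·mx for x ≥ 2: 0.097, 0.026, 0 → sum = 0.123
V_2 = 0.123 / l_2 = 0.123 / 0.097 = 1.268041… → 1.268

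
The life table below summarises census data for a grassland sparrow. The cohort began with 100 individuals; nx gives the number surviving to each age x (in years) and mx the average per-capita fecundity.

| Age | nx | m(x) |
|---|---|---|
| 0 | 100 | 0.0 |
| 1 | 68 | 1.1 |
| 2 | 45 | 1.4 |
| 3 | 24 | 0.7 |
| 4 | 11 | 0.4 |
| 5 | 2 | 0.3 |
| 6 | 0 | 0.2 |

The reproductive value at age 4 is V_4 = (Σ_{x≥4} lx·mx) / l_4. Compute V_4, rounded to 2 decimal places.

0.45

lx = nx/n0 = nx/100: 1, 0.68, 0.45, 0.24, 0.11, 0.02, 0
lx·mx for x ≥ 4: 0.044, 0.006, 0 → sum = 0.05
V_4 = 0.05 / l_4 = 0.05 / 0.11 = 0.454545… → 0.45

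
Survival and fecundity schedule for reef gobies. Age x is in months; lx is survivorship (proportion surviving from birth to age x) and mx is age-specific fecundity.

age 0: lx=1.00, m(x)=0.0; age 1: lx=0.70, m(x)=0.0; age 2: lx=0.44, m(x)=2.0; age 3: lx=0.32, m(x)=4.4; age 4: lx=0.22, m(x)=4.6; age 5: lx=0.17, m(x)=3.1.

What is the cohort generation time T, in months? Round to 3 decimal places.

lx·mx: 0, 0, 0.88, 1.408, 1.012, 0.527 → R0 = 3.827
x·lx·mx: 0, 0, 1.76, 4.224, 4.048, 2.635 → Σ = 12.667
T = 12.667 / 3.827 = 3.309903… → 3.310

3.310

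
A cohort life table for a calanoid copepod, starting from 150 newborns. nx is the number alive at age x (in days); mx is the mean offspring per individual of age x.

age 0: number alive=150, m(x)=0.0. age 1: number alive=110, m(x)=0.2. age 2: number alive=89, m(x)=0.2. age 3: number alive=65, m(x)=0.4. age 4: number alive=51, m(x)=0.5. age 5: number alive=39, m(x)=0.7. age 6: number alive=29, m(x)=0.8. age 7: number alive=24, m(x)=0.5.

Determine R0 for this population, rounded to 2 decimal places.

1.03

lx = nx/n0 = nx/150: 1, 0.73333…, 0.59333…, 0.43333…, 0.34, 0.26, 0.19333…, 0.16
lx·mx by age: 0, 0.146667…, 0.118667…, 0.173333…, 0.17, 0.182, 0.154667…, 0.08
R0 = Σ lx·mx = 1.025333… → 1.03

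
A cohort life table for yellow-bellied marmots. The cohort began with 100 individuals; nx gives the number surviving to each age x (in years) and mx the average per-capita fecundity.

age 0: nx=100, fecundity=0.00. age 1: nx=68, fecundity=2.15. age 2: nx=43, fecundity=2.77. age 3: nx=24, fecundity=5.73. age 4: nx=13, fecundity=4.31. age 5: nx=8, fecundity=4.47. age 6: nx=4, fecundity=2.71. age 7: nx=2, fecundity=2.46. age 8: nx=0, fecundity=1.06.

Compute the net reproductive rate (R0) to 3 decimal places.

lx = nx/n0 = nx/100: 1, 0.68, 0.43, 0.24, 0.13, 0.08, 0.04, 0.02, 0
lx·mx by age: 0, 1.462, 1.1911, 1.3752, 0.5603, 0.3576, 0.1084, 0.0492, 0
R0 = Σ lx·mx = 5.1038 → 5.104

5.104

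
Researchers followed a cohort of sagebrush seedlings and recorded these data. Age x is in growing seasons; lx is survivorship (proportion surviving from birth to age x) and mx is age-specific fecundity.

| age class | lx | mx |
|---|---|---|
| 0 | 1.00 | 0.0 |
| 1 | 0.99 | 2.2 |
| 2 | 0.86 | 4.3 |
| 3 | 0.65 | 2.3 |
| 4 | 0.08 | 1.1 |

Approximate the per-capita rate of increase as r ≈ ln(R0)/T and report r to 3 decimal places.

R0 = Σ lx·mx = 0 + 2.178 + 3.698 + 1.495 + 0.088 = 7.459
Σ x·lx·mx = 14.411; T = 14.411/7.459 = 1.93203…
r ≈ ln(R0)/T = ln(7.459)/1.93203… = 1.04006… → 1.040

1.040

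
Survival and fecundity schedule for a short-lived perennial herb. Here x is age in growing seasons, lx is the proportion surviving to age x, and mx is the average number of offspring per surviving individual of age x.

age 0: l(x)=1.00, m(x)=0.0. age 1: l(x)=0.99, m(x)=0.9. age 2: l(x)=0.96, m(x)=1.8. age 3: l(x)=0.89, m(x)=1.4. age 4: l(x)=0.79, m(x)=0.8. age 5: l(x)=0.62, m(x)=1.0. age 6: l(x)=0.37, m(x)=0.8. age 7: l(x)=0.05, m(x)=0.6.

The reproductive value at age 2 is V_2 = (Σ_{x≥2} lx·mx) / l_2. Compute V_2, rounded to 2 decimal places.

4.74

lx·mx for x ≥ 2: 1.728, 1.246, 0.632, 0.62, 0.296, 0.03 → sum = 4.552
V_2 = 4.552 / l_2 = 4.552 / 0.96 = 4.741667… → 4.74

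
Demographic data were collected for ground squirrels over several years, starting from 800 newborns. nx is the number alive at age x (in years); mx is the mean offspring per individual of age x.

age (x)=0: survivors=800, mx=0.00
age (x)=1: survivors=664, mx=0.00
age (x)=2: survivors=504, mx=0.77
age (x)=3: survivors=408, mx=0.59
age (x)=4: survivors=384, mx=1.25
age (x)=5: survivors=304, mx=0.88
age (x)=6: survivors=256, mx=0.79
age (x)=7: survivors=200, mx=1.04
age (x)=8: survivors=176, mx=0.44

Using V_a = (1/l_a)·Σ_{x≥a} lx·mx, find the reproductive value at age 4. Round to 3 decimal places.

lx = nx/n0 = nx/800: 1, 0.83, 0.63, 0.51, 0.48, 0.38, 0.32, 0.25, 0.22
lx·mx for x ≥ 4: 0.6, 0.3344, 0.2528, 0.26, 0.0968 → sum = 1.544
V_4 = 1.544 / l_4 = 1.544 / 0.48 = 3.216667… → 3.217

3.217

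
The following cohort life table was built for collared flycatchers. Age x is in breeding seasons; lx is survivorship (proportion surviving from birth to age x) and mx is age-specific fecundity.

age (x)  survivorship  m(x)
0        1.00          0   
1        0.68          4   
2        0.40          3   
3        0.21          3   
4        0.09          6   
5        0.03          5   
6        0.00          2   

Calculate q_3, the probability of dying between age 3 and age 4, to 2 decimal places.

0.57

q_3 = (l_3 − l_4) / l_3 = (0.21 − 0.09) / 0.21
     = 0.12 / 0.21 = 0.571429… → 0.57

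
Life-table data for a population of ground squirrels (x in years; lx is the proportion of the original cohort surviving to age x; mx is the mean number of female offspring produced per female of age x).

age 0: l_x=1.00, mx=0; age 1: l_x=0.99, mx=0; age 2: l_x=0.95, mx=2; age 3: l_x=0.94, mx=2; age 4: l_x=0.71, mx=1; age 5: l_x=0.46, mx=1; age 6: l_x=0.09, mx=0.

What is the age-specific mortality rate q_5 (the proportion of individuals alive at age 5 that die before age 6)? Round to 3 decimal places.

q_5 = (l_5 − l_6) / l_5 = (0.46 − 0.09) / 0.46
     = 0.37 / 0.46 = 0.804348… → 0.804

0.804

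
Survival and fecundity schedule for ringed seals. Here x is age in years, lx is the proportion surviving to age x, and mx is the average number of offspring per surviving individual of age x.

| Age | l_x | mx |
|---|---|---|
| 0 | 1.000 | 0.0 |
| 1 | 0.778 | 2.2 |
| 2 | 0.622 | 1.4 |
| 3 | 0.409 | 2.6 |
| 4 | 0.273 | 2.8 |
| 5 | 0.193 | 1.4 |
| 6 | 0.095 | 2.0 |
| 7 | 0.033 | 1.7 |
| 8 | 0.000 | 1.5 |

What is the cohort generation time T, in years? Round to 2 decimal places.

lx·mx: 0, 1.7116, 0.8708, 1.0634, 0.7644, 0.2702, 0.19, 0.0561, 0 → R0 = 4.9265
x·lx·mx: 0, 1.7116, 1.7416, 3.1902, 3.0576, 1.351, 1.14, 0.3927, 0 → Σ = 12.5847
T = 12.5847 / 4.9265 = 2.554491… → 2.55

2.55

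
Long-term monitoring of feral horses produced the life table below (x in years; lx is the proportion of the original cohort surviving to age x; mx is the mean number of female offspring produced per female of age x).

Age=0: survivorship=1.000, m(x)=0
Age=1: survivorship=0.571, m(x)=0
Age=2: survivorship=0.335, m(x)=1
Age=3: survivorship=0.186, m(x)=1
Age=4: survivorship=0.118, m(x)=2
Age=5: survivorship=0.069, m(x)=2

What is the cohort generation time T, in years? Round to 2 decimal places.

3.20

lx·mx: 0, 0, 0.335, 0.186, 0.236, 0.138 → R0 = 0.895
x·lx·mx: 0, 0, 0.67, 0.558, 0.944, 0.69 → Σ = 2.862
T = 2.862 / 0.895 = 3.197765… → 3.20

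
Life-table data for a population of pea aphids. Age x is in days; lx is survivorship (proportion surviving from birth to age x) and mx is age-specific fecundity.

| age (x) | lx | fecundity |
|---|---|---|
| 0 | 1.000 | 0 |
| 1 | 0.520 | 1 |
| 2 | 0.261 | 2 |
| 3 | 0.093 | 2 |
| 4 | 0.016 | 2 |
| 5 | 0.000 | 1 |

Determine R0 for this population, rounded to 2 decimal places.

1.26

lx·mx by age: 0, 0.52, 0.522, 0.186, 0.032, 0
R0 = Σ lx·mx = 1.26 → 1.26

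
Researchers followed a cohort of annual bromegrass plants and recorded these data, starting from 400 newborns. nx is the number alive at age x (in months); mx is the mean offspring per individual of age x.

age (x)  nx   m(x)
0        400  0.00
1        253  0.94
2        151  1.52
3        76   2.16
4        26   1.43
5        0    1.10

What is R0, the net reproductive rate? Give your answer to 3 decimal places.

1.672

lx = nx/n0 = nx/400: 1, 0.6325, 0.3775, 0.19, 0.065, 0
lx·mx by age: 0, 0.59455, 0.5738, 0.4104, 0.09295, 0
R0 = Σ lx·mx = 1.6717 → 1.672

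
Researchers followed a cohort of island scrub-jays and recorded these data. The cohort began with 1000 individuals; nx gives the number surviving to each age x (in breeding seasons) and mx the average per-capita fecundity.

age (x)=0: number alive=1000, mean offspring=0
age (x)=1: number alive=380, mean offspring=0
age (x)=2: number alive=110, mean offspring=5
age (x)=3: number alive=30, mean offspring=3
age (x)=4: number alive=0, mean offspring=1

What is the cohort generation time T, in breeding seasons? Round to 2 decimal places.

lx = nx/n0 = nx/1000: 1, 0.38, 0.11, 0.03, 0
lx·mx: 0, 0, 0.55, 0.09, 0 → R0 = 0.64
x·lx·mx: 0, 0, 1.1, 0.27, 0 → Σ = 1.37
T = 1.37 / 0.64 = 2.140625 → 2.14

2.14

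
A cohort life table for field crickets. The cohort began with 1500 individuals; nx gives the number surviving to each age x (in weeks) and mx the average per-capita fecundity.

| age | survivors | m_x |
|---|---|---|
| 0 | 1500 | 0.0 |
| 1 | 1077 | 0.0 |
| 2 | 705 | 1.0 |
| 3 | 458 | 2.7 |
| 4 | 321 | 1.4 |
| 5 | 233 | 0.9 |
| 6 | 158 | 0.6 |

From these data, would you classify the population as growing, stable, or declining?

lx = nx/n0 = nx/1500: 1, 0.718, 0.47, 0.30533…, 0.214, 0.15533…, 0.10533…
R0 = Σ lx·mx = 0 + 0 + 0.47 + 0.8244… + 0.2996 + 0.1398… + 0.0632… = 1.797…
R0 > 1, so the population is growing.

growing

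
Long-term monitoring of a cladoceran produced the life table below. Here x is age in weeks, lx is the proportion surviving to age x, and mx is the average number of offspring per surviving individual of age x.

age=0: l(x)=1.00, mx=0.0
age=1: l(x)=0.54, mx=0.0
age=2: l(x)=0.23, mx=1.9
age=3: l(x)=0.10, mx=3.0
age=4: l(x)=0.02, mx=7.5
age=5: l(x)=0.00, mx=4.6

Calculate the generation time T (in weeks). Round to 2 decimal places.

lx·mx: 0, 0, 0.437, 0.3, 0.15, 0 → R0 = 0.887
x·lx·mx: 0, 0, 0.874, 0.9, 0.6, 0 → Σ = 2.374
T = 2.374 / 0.887 = 2.676437… → 2.68

2.68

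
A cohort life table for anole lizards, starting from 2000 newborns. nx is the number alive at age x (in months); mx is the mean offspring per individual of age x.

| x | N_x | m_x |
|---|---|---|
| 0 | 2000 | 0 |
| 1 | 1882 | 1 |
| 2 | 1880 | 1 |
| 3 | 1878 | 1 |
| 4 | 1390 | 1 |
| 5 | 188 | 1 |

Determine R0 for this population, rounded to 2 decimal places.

lx = nx/n0 = nx/2000: 1, 0.941, 0.94, 0.939, 0.695, 0.094
lx·mx by age: 0, 0.941, 0.94, 0.939, 0.695, 0.094
R0 = Σ lx·mx = 3.609 → 3.61

3.61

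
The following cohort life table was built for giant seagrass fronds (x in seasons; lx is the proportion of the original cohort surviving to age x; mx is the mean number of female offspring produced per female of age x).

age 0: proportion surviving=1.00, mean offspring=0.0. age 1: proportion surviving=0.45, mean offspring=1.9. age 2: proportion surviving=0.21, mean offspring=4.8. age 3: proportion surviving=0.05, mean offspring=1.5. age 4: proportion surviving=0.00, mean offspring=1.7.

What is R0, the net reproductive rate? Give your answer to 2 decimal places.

lx·mx by age: 0, 0.855, 1.008, 0.075, 0
R0 = Σ lx·mx = 1.938 → 1.94

1.94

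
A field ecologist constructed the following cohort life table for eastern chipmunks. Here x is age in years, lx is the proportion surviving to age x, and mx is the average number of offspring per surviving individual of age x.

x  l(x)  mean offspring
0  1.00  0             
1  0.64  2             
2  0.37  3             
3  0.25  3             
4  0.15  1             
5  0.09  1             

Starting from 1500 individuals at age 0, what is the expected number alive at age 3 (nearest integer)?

Expected survivors = N0 · l_3 = 1500 × 0.25 = 375 → 375

375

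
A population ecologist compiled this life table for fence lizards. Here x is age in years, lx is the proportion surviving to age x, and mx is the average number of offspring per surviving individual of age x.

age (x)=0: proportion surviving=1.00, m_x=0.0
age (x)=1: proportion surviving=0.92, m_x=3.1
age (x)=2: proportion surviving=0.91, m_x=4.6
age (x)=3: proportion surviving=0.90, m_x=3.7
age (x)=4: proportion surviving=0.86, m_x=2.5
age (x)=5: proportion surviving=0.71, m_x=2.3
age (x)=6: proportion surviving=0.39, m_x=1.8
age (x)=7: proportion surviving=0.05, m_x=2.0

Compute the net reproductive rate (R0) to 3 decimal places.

lx·mx by age: 0, 2.852, 4.186, 3.33, 2.15, 1.633, 0.702, 0.1
R0 = Σ lx·mx = 14.953 → 14.953

14.953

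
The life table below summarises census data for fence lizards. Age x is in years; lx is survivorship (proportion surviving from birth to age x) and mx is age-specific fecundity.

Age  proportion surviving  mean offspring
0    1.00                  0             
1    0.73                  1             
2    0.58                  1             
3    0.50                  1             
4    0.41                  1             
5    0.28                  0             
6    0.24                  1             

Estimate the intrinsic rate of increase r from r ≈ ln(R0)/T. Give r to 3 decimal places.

R0 = Σ lx·mx = 0 + 0.73 + 0.58 + 0.5 + 0.41 + 0 + 0.24 = 2.46
Σ x·lx·mx = 6.47; T = 6.47/2.46 = 2.63008…
r ≈ ln(R0)/T = ln(2.46)/2.63008… = 0.34226… → 0.342

0.342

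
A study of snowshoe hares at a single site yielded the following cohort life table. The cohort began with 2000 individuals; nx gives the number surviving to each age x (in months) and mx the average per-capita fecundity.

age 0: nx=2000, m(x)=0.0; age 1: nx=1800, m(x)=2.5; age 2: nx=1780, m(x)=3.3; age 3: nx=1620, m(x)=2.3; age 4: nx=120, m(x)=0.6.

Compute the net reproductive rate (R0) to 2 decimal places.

lx = nx/n0 = nx/2000: 1, 0.9, 0.89, 0.81, 0.06
lx·mx by age: 0, 2.25, 2.937, 1.863, 0.036
R0 = Σ lx·mx = 7.086 → 7.09

7.09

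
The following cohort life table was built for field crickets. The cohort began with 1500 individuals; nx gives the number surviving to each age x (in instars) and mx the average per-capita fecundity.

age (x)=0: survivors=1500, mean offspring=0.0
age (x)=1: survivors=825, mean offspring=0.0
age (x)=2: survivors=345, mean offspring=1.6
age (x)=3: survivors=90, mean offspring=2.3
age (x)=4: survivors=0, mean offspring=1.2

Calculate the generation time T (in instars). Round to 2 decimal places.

lx = nx/n0 = nx/1500: 1, 0.55, 0.23, 0.06, 0
lx·mx: 0, 0, 0.368, 0.138, 0 → R0 = 0.506
x·lx·mx: 0, 0, 0.736, 0.414, 0 → Σ = 1.15
T = 1.15 / 0.506 = 2.272727… → 2.27

2.27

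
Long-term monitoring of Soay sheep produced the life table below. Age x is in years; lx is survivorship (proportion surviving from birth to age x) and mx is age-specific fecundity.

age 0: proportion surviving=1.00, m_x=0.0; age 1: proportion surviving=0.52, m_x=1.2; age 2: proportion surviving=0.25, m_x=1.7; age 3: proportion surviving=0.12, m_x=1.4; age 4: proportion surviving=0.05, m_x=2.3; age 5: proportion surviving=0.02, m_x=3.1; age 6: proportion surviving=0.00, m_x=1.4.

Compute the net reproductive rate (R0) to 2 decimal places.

lx·mx by age: 0, 0.624, 0.425, 0.168, 0.115, 0.062, 0
R0 = Σ lx·mx = 1.394 → 1.39

1.39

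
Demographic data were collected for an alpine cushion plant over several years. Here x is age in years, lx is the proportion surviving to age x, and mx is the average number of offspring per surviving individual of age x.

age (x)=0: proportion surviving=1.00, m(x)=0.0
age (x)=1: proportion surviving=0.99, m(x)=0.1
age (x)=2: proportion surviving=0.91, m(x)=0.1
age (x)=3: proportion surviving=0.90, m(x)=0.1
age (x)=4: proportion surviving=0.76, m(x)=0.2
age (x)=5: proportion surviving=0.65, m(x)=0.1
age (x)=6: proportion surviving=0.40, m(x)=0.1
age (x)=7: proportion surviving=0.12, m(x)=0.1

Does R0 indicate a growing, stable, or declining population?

declining

R0 = Σ lx·mx = 0 + 0.099 + 0.091 + 0.09 + 0.152 + 0.065 + 0.04 + 0.012 = 0.549
R0 < 1, so the population is declining.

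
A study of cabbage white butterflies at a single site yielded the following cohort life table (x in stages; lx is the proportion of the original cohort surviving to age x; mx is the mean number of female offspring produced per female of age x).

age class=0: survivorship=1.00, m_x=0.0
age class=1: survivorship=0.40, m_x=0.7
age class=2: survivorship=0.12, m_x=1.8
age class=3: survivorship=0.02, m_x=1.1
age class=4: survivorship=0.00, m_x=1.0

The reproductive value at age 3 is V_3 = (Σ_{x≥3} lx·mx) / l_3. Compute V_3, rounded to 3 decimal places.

lx·mx for x ≥ 3: 0.022, 0 → sum = 0.022
V_3 = 0.022 / l_3 = 0.022 / 0.02 = 1.1 → 1.100

1.100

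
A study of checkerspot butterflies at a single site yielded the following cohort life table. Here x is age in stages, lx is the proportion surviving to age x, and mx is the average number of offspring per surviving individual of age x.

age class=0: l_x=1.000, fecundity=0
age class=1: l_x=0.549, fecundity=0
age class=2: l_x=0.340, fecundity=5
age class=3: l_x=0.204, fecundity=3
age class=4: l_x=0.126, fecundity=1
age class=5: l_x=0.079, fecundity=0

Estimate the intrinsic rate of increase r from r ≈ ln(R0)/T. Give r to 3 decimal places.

0.379

R0 = Σ lx·mx = 0 + 0 + 1.7 + 0.612 + 0.126 + 0 = 2.438
Σ x·lx·mx = 5.74; T = 5.74/2.438 = 2.35439…
r ≈ ln(R0)/T = ln(2.438)/2.35439… = 0.37852… → 0.379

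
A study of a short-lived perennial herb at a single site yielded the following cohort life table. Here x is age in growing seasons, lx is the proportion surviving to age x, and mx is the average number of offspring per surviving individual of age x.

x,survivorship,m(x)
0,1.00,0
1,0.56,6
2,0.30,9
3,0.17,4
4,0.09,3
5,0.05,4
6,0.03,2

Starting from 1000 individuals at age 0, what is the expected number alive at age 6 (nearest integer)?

30

Expected survivors = N0 · l_6 = 1000 × 0.03 = 30 → 30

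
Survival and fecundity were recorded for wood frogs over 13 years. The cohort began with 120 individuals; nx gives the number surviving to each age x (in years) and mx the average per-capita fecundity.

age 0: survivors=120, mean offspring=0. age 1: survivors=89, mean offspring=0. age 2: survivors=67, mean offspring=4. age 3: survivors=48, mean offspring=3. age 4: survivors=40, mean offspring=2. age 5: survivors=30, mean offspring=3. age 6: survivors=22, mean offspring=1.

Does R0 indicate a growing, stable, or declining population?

growing

lx = nx/n0 = nx/120: 1, 0.74167…, 0.55833…, 0.4, 0.33333…, 0.25, 0.18333…
R0 = Σ lx·mx = 0 + 0 + 2.233333… + 1.2 + 0.666667… + 0.75 + 0.183333… = 5.033333…
R0 > 1, so the population is growing.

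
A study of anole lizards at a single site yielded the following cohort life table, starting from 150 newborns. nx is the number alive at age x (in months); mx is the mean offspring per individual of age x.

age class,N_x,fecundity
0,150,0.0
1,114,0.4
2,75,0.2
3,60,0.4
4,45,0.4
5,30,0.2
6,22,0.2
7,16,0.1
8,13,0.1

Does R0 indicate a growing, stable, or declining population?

lx = nx/n0 = nx/150: 1, 0.76, 0.5, 0.4, 0.3, 0.2, 0.14667…, 0.10667…, 0.08667…
R0 = Σ lx·mx = 0 + 0.304 + 0.1 + 0.16 + 0.12 + 0.04 + 0.029333… + 0.010667… + 0.008667… = 0.772667…
R0 < 1, so the population is declining.

declining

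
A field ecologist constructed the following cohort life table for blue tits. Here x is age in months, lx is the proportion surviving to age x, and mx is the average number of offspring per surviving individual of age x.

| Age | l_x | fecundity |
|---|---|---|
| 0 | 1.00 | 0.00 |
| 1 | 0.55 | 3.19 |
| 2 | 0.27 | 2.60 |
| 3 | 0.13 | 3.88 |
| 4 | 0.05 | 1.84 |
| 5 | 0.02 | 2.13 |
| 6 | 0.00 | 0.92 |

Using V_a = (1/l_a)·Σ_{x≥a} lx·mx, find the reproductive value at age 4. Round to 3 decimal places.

2.692

lx·mx for x ≥ 4: 0.092, 0.0426, 0 → sum = 0.1346
V_4 = 0.1346 / l_4 = 0.1346 / 0.05 = 2.692 → 2.692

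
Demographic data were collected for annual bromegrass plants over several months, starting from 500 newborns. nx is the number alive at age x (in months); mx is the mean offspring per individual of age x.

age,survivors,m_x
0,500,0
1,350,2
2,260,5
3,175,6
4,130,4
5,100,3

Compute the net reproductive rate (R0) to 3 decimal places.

7.740

lx = nx/n0 = nx/500: 1, 0.7, 0.52, 0.35, 0.26, 0.2
lx·mx by age: 0, 1.4, 2.6, 2.1, 1.04, 0.6
R0 = Σ lx·mx = 7.74 → 7.740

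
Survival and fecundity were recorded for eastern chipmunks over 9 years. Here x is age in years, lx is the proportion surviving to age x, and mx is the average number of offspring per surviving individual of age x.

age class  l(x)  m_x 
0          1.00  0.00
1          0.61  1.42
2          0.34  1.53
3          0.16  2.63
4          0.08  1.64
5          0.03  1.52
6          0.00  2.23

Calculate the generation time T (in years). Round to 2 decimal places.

1.98

lx·mx: 0, 0.8662, 0.5202, 0.4208, 0.1312, 0.0456, 0 → R0 = 1.984
x·lx·mx: 0, 0.8662, 1.0404, 1.2624, 0.5248, 0.228, 0 → Σ = 3.9218
T = 3.9218 / 1.984 = 1.976714… → 1.98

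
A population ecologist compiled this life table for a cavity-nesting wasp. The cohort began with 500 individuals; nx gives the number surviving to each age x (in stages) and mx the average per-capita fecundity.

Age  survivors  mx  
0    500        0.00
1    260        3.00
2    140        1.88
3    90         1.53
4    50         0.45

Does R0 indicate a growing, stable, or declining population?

lx = nx/n0 = nx/500: 1, 0.52, 0.28, 0.18, 0.1
R0 = Σ lx·mx = 0 + 1.56 + 0.5264 + 0.2754 + 0.045 = 2.4068
R0 > 1, so the population is growing.

growing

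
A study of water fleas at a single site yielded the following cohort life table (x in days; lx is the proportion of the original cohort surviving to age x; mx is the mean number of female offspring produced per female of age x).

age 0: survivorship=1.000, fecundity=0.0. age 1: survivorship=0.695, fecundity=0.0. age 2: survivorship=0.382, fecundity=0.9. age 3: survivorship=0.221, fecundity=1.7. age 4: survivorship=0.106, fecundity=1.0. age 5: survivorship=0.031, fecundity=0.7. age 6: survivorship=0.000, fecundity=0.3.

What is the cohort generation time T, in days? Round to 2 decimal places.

2.77

lx·mx: 0, 0, 0.3438, 0.3757, 0.106, 0.0217, 0 → R0 = 0.8472
x·lx·mx: 0, 0, 0.6876, 1.1271, 0.424, 0.1085, 0 → Σ = 2.3472
T = 2.3472 / 0.8472 = 2.770538… → 2.77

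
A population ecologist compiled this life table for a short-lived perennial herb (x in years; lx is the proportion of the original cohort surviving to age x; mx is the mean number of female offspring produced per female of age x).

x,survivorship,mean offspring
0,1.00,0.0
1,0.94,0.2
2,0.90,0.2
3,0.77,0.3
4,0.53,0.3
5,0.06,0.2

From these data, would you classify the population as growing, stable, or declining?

R0 = Σ lx·mx = 0 + 0.188 + 0.18 + 0.231 + 0.159 + 0.012 = 0.77
R0 < 1, so the population is declining.

declining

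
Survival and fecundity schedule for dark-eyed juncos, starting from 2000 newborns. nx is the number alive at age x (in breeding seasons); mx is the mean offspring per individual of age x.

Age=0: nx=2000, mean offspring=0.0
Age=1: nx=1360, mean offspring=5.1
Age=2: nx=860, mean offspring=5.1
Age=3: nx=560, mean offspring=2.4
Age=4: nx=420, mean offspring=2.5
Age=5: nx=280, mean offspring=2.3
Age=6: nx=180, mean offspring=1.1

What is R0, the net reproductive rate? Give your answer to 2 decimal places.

7.28

lx = nx/n0 = nx/2000: 1, 0.68, 0.43, 0.28, 0.21, 0.14, 0.09
lx·mx by age: 0, 3.468, 2.193, 0.672, 0.525, 0.322, 0.099
R0 = Σ lx·mx = 7.279 → 7.28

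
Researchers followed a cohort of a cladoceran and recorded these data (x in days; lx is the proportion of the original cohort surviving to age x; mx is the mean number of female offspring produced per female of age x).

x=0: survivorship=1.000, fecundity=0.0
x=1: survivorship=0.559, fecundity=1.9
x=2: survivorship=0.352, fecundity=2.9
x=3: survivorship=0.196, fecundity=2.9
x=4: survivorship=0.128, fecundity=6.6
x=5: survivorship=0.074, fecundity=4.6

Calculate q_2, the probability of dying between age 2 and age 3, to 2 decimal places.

0.44

q_2 = (l_2 − l_3) / l_2 = (0.352 − 0.196) / 0.352
     = 0.156 / 0.352 = 0.443182… → 0.44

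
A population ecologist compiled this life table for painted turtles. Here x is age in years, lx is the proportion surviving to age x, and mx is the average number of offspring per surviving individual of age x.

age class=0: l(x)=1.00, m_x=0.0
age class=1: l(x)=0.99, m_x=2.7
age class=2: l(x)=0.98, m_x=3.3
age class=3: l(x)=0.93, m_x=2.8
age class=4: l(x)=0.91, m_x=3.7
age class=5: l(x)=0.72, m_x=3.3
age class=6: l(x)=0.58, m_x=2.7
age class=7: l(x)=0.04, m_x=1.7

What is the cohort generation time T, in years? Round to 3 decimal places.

3.284

lx·mx: 0, 2.673, 3.234, 2.604, 3.367, 2.376, 1.566, 0.068 → R0 = 15.888
x·lx·mx: 0, 2.673, 6.468, 7.812, 13.468, 11.88, 9.396, 0.476 → Σ = 52.173
T = 52.173 / 15.888 = 3.283799… → 3.284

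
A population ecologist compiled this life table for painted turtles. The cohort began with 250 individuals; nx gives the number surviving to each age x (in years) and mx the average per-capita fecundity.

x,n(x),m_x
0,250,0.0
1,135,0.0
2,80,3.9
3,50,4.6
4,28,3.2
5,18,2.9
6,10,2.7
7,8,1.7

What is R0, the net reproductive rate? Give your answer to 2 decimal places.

lx = nx/n0 = nx/250: 1, 0.54, 0.32, 0.2, 0.112, 0.072, 0.04, 0.032
lx·mx by age: 0, 0, 1.248, 0.92, 0.3584, 0.2088, 0.108, 0.0544
R0 = Σ lx·mx = 2.8976 → 2.90

2.90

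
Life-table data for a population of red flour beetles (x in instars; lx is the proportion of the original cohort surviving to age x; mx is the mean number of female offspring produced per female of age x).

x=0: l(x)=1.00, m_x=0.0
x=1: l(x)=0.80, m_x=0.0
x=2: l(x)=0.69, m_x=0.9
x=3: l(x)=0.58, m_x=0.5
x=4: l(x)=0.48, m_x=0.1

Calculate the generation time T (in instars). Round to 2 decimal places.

2.40

lx·mx: 0, 0, 0.621, 0.29, 0.048 → R0 = 0.959
x·lx·mx: 0, 0, 1.242, 0.87, 0.192 → Σ = 2.304
T = 2.304 / 0.959 = 2.402503… → 2.40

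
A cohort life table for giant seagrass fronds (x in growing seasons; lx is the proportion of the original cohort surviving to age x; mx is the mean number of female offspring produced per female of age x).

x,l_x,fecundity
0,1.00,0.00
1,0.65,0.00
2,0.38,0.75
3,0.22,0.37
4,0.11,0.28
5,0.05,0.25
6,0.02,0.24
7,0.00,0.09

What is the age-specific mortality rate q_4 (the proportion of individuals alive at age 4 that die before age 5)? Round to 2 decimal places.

q_4 = (l_4 − l_5) / l_4 = (0.11 − 0.05) / 0.11
     = 0.06 / 0.11 = 0.545455… → 0.55

0.55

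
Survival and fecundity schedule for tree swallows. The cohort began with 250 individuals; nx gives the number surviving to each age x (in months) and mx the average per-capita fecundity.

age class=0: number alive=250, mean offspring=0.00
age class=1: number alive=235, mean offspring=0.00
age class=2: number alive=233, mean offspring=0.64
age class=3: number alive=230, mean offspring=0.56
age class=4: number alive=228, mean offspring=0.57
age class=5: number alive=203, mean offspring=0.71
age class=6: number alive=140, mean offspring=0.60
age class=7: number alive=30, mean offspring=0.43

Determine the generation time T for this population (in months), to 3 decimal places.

3.883

lx = nx/n0 = nx/250: 1, 0.94, 0.932, 0.92, 0.912, 0.812, 0.56, 0.12
lx·mx: 0, 0, 0.59648, 0.5152, 0.51984, 0.57652, 0.336, 0.0516 → R0 = 2.59564
x·lx·mx: 0, 0, 1.19296, 1.5456, 2.07936, 2.8826, 2.016, 0.3612 → Σ = 10.07772
T = 10.07772 / 2.59564 = 3.882557… → 3.883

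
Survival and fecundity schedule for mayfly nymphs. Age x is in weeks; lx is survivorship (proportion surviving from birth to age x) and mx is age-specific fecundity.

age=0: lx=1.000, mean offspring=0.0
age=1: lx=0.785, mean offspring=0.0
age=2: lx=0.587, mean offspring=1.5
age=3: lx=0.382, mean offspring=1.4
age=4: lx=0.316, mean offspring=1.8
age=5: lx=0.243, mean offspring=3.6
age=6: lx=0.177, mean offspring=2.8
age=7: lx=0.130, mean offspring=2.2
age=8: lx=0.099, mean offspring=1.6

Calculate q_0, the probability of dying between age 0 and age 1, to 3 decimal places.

0.215

q_0 = (l_0 − l_1) / l_0 = (1 − 0.785) / 1
     = 0.215 / 1 = 0.215 → 0.215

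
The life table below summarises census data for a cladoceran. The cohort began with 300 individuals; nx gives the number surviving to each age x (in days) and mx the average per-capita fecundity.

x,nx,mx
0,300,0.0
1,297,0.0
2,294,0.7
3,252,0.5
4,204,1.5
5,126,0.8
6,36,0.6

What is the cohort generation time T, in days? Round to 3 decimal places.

3.482

lx = nx/n0 = nx/300: 1, 0.99, 0.98, 0.84, 0.68, 0.42, 0.12
lx·mx: 0, 0, 0.686, 0.42, 1.02, 0.336, 0.072 → R0 = 2.534
x·lx·mx: 0, 0, 1.372, 1.26, 4.08, 1.68, 0.432 → Σ = 8.824
T = 8.824 / 2.534 = 3.482242… → 3.482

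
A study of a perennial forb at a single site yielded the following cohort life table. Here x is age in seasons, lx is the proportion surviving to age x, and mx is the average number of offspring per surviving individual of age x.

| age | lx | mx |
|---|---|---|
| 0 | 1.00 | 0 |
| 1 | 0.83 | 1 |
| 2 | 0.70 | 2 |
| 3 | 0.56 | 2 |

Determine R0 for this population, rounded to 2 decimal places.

lx·mx by age: 0, 0.83, 1.4, 1.12
R0 = Σ lx·mx = 3.35 → 3.35

3.35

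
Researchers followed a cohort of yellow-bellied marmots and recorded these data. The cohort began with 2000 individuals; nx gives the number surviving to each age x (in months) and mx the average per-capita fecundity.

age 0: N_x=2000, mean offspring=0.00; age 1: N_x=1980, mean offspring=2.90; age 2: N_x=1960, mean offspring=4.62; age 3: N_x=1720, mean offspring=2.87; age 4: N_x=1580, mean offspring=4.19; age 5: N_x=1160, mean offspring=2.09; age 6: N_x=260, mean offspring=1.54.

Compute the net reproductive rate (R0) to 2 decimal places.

lx = nx/n0 = nx/2000: 1, 0.99, 0.98, 0.86, 0.79, 0.58, 0.13
lx·mx by age: 0, 2.871, 4.5276, 2.4682, 3.3101, 1.2122, 0.2002
R0 = Σ lx·mx = 14.5893 → 14.59

14.59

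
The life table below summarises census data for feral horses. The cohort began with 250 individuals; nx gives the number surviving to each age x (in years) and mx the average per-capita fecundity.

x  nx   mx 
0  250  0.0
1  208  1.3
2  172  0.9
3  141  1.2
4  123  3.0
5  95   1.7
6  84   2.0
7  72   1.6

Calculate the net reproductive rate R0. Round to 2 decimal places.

5.63

lx = nx/n0 = nx/250: 1, 0.832, 0.688, 0.564, 0.492, 0.38, 0.336, 0.288
lx·mx by age: 0, 1.0816, 0.6192, 0.6768, 1.476, 0.646, 0.672, 0.4608
R0 = Σ lx·mx = 5.6324 → 5.63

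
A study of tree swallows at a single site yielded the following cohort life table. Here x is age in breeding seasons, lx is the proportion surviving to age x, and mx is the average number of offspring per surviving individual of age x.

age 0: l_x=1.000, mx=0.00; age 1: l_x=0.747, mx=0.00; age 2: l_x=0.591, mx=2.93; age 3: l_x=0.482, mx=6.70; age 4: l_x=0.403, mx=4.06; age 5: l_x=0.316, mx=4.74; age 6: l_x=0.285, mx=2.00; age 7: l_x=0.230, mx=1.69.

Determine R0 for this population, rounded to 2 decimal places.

9.05

lx·mx by age: 0, 0, 1.73163, 3.2294, 1.63618, 1.49784, 0.57, 0.3887
R0 = Σ lx·mx = 9.05375 → 9.05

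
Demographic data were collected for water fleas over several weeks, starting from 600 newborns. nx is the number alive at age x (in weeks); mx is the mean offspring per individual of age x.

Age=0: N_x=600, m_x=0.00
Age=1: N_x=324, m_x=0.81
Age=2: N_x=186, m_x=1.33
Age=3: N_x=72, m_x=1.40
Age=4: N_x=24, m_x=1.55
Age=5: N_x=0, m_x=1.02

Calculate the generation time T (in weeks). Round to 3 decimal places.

lx = nx/n0 = nx/600: 1, 0.54, 0.31, 0.12, 0.04, 0
lx·mx: 0, 0.4374, 0.4123, 0.168, 0.062, 0 → R0 = 1.0797
x·lx·mx: 0, 0.4374, 0.8246, 0.504, 0.248, 0 → Σ = 2.014
T = 2.014 / 1.0797 = 1.865333… → 1.865

1.865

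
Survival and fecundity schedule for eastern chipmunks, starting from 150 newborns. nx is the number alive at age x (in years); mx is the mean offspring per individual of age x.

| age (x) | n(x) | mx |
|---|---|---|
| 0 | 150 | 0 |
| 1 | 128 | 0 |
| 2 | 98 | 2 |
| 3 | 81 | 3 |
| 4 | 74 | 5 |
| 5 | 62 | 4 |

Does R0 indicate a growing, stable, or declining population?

growing

lx = nx/n0 = nx/150: 1, 0.85333…, 0.65333…, 0.54, 0.49333…, 0.41333…
R0 = Σ lx·mx = 0 + 0 + 1.306667… + 1.62 + 2.466667… + 1.653333… = 7.046667…
R0 > 1, so the population is growing.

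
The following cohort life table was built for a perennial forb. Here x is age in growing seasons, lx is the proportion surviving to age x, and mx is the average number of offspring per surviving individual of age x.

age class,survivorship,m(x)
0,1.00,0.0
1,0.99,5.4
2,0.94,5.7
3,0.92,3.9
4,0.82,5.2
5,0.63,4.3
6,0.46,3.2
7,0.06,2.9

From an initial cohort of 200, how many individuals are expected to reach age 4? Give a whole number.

164

Expected survivors = N0 · l_4 = 200 × 0.82 = 164 → 164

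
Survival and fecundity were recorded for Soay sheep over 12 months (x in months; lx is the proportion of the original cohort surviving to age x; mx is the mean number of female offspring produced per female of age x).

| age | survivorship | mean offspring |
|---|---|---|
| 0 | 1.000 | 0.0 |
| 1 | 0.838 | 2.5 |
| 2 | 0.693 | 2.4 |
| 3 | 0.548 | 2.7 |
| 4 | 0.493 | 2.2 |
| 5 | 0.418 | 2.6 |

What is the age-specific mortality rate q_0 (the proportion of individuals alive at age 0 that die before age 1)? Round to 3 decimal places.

0.162

q_0 = (l_0 − l_1) / l_0 = (1 − 0.838) / 1
     = 0.162 / 1 = 0.162 → 0.162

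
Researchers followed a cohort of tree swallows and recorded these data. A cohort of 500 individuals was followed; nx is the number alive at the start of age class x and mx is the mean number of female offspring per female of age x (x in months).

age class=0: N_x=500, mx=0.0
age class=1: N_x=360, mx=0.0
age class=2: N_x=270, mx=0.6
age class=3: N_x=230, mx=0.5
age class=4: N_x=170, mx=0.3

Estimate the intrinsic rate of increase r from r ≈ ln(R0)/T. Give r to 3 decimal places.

-0.158

lx = nx/n0 = nx/500: 1, 0.72, 0.54, 0.46, 0.34
R0 = Σ lx·mx = 0 + 0 + 0.324 + 0.23 + 0.102 = 0.656
Σ x·lx·mx = 1.746; T = 1.746/0.656 = 2.66159…
r ≈ ln(R0)/T = ln(0.656)/2.66159… = -0.1584… → -0.158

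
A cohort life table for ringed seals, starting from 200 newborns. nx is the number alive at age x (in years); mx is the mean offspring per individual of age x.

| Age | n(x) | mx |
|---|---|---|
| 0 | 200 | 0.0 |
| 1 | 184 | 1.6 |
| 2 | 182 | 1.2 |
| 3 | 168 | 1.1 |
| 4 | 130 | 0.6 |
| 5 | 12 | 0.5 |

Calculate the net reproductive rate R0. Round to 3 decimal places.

3.908

lx = nx/n0 = nx/200: 1, 0.92, 0.91, 0.84, 0.65, 0.06
lx·mx by age: 0, 1.472, 1.092, 0.924, 0.39, 0.03
R0 = Σ lx·mx = 3.908 → 3.908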